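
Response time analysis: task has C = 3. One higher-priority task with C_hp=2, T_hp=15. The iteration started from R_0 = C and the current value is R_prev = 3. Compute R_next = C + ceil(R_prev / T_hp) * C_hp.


R_next = C + ceil(R_prev / T_hp) * C_hp
ceil(3 / 15) = ceil(0.2) = 1
Interference = 1 * 2 = 2
R_next = 3 + 2 = 5

5


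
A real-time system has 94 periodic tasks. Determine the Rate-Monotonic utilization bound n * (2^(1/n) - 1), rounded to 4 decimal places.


Compute 2^(1/94) = 1.0074011604
Subtract 1: 1.0074011604 - 1 = 0.0074011604
Multiply by n: 94 * 0.0074011604 = 0.6957090776
Round to 4 dp: 0.6957

0.6957


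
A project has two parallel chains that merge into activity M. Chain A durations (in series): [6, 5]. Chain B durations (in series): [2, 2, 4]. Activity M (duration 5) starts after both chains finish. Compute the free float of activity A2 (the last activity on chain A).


ES(A2) = sum of predecessors on chain A = 6
EF(A2) = ES + duration = 6 + 5 = 11
Successor of A2 is M. ES(M) = max(sum(A), sum(B)) = max(11, 8) = 11
Free float = ES(successor) - EF(current) = 11 - 11 = 0

0


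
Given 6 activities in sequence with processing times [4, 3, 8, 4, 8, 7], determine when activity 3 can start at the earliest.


Activity 3 starts after activities 1 through 2 complete.
Predecessor durations: [4, 3]
ES = 4 + 3 = 7

7


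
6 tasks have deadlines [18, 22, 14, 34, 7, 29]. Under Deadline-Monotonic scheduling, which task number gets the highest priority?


Sort tasks by relative deadline (ascending):
  Task 5: deadline = 7
  Task 3: deadline = 14
  Task 1: deadline = 18
  Task 2: deadline = 22
  Task 6: deadline = 29
  Task 4: deadline = 34
Priority order (highest first): [5, 3, 1, 2, 6, 4]
Highest priority task = 5

5


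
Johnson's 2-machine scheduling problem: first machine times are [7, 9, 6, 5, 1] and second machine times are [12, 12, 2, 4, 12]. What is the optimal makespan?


Apply Johnson's rule:
  Group 1 (a <= b): [(5, 1, 12), (1, 7, 12), (2, 9, 12)]
  Group 2 (a > b): [(4, 5, 4), (3, 6, 2)]
Optimal job order: [5, 1, 2, 4, 3]
Schedule:
  Job 5: M1 done at 1, M2 done at 13
  Job 1: M1 done at 8, M2 done at 25
  Job 2: M1 done at 17, M2 done at 37
  Job 4: M1 done at 22, M2 done at 41
  Job 3: M1 done at 28, M2 done at 43
Makespan = 43

43


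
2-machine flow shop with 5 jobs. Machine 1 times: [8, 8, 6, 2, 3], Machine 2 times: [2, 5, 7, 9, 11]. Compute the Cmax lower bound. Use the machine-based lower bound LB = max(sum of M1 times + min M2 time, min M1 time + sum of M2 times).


LB1 = sum(M1 times) + min(M2 times) = 27 + 2 = 29
LB2 = min(M1 times) + sum(M2 times) = 2 + 34 = 36
Lower bound = max(LB1, LB2) = max(29, 36) = 36

36


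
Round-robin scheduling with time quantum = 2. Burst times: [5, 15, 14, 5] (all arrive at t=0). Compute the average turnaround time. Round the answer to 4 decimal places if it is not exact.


Time quantum = 2
Execution trace:
  J1 runs 2 units, time = 2
  J2 runs 2 units, time = 4
  J3 runs 2 units, time = 6
  J4 runs 2 units, time = 8
  J1 runs 2 units, time = 10
  J2 runs 2 units, time = 12
  J3 runs 2 units, time = 14
  J4 runs 2 units, time = 16
  J1 runs 1 units, time = 17
  J2 runs 2 units, time = 19
  J3 runs 2 units, time = 21
  J4 runs 1 units, time = 22
  J2 runs 2 units, time = 24
  J3 runs 2 units, time = 26
  J2 runs 2 units, time = 28
  J3 runs 2 units, time = 30
  J2 runs 2 units, time = 32
  J3 runs 2 units, time = 34
  J2 runs 2 units, time = 36
  J3 runs 2 units, time = 38
  J2 runs 1 units, time = 39
Finish times: [17, 39, 38, 22]
Average turnaround = 116/4 = 29.0

29.0


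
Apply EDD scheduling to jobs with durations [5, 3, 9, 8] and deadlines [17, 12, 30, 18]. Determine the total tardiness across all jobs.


Sort by due date (EDD order): [(3, 12), (5, 17), (8, 18), (9, 30)]
Compute completion times and tardiness:
  Job 1: p=3, d=12, C=3, tardiness=max(0,3-12)=0
  Job 2: p=5, d=17, C=8, tardiness=max(0,8-17)=0
  Job 3: p=8, d=18, C=16, tardiness=max(0,16-18)=0
  Job 4: p=9, d=30, C=25, tardiness=max(0,25-30)=0
Total tardiness = 0

0


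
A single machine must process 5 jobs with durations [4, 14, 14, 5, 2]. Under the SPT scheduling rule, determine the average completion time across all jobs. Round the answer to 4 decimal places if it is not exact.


Sort jobs by processing time (SPT order): [2, 4, 5, 14, 14]
Compute completion times sequentially:
  Job 1: processing = 2, completes at 2
  Job 2: processing = 4, completes at 6
  Job 3: processing = 5, completes at 11
  Job 4: processing = 14, completes at 25
  Job 5: processing = 14, completes at 39
Sum of completion times = 83
Average completion time = 83/5 = 16.6

16.6


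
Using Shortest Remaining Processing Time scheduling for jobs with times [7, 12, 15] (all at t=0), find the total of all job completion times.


Since all jobs arrive at t=0, SRPT equals SPT ordering.
SPT order: [7, 12, 15]
Completion times:
  Job 1: p=7, C=7
  Job 2: p=12, C=19
  Job 3: p=15, C=34
Total completion time = 7 + 19 + 34 = 60

60


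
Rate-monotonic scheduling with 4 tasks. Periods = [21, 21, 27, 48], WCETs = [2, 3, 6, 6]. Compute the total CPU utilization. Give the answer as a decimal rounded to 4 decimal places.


Compute individual utilizations (exact fractions):
  Task 1: C/T = 2/21 (approx. 0.0952)
  Task 2: C/T = 3/21 = 1/7 (approx. 0.1429)
  Task 3: C/T = 6/27 = 2/9 (approx. 0.2222)
  Task 4: C/T = 6/48 = 1/8 (approx. 0.125)
Total utilization U = 2/21 + 1/7 + 2/9 + 1/8 = 295/504
Rounded to 4 decimal places: U = 0.5853
RM (Liu & Layland) bound for 4 tasks = 0.756828; compare with U = 295/504 (approx. 0.585317)
U <= bound, so schedulable by RM sufficient condition.

0.5853


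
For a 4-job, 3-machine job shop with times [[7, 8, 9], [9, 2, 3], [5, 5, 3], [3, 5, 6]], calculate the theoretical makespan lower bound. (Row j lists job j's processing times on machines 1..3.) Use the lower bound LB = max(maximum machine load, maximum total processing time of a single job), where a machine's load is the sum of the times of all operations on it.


Machine loads:
  Machine 1: 7 + 9 + 5 + 3 = 24
  Machine 2: 8 + 2 + 5 + 5 = 20
  Machine 3: 9 + 3 + 3 + 6 = 21
Max machine load = 24
Job totals:
  Job 1: 24
  Job 2: 14
  Job 3: 13
  Job 4: 14
Max job total = 24
Lower bound = max(24, 24) = 24

24


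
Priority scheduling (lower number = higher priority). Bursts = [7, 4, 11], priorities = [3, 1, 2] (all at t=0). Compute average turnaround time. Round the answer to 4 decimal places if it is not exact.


Sort by priority (ascending = highest first):
Order: [(1, 4), (2, 11), (3, 7)]
Completion times:
  Priority 1, burst=4, C=4
  Priority 2, burst=11, C=15
  Priority 3, burst=7, C=22
Average turnaround = 41/3 = 13.6667

13.6667


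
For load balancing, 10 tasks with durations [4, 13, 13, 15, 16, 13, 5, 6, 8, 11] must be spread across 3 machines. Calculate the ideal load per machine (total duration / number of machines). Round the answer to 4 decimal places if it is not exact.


Total processing time = 4 + 13 + 13 + 15 + 16 + 13 + 5 + 6 + 8 + 11 = 104
Number of machines = 3
Ideal balanced load = 104 / 3 = 34.6667

34.6667


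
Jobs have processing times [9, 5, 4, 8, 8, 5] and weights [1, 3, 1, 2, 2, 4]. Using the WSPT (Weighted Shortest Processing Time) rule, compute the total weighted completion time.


Compute p/w ratios and sort ascending (WSPT): [(5, 4), (5, 3), (4, 1), (8, 2), (8, 2), (9, 1)]
Compute weighted completion times:
  Job (p=5,w=4): C=5, w*C=4*5=20
  Job (p=5,w=3): C=10, w*C=3*10=30
  Job (p=4,w=1): C=14, w*C=1*14=14
  Job (p=8,w=2): C=22, w*C=2*22=44
  Job (p=8,w=2): C=30, w*C=2*30=60
  Job (p=9,w=1): C=39, w*C=1*39=39
Total weighted completion time = 207

207


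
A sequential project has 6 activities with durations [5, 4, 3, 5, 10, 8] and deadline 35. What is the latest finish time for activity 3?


LF(activity 3) = deadline - sum of successor durations
Successors: activities 4 through 6 with durations [5, 10, 8]
Sum of successor durations = 23
LF = 35 - 23 = 12

12


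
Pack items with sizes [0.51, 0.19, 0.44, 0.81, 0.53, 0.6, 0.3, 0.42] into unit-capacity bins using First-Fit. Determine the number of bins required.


Place items sequentially using First-Fit:
  Item 0.51 -> new Bin 1
  Item 0.19 -> Bin 1 (now 0.7)
  Item 0.44 -> new Bin 2
  Item 0.81 -> new Bin 3
  Item 0.53 -> Bin 2 (now 0.97)
  Item 0.6 -> new Bin 4
  Item 0.3 -> Bin 1 (now 1.0)
  Item 0.42 -> new Bin 5
Total bins used = 5

5


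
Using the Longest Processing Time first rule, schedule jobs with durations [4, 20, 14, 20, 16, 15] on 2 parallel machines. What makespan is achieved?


Sort jobs in decreasing order (LPT): [20, 20, 16, 15, 14, 4]
Assign each job to the least loaded machine:
  Machine 1: jobs [20, 16, 4], load = 40
  Machine 2: jobs [20, 15, 14], load = 49
Makespan = max load = 49

49


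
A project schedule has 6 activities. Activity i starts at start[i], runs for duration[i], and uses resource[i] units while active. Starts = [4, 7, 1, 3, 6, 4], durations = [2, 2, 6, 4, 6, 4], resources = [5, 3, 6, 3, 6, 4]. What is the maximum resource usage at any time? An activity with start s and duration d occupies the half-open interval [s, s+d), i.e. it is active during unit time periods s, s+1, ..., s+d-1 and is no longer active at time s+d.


Each activity i is active on [start_i, start_i + duration_i).
Compute total resource usage per time slot:
  t=0: active resources = [], total = 0
  t=1: active resources = [6], total = 6
  t=2: active resources = [6], total = 6
  t=3: active resources = [6, 3], total = 9
  t=4: active resources = [5, 6, 3, 4], total = 18
  t=5: active resources = [5, 6, 3, 4], total = 18
  t=6: active resources = [6, 3, 6, 4], total = 19
  t=7: active resources = [3, 6, 4], total = 13
  t=8: active resources = [3, 6], total = 9
  t=9: active resources = [6], total = 6
  t=10: active resources = [6], total = 6
  t=11: active resources = [6], total = 6
Peak resource demand = 19

19


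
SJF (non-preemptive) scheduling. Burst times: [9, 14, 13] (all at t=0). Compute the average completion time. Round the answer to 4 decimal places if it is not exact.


SJF order (ascending): [9, 13, 14]
Completion times:
  Job 1: burst=9, C=9
  Job 2: burst=13, C=22
  Job 3: burst=14, C=36
Average completion = 67/3 = 22.3333

22.3333


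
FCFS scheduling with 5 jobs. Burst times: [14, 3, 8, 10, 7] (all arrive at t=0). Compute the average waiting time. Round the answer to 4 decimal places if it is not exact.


FCFS order (as given): [14, 3, 8, 10, 7]
Waiting times:
  Job 1: wait = 0
  Job 2: wait = 14
  Job 3: wait = 17
  Job 4: wait = 25
  Job 5: wait = 35
Sum of waiting times = 91
Average waiting time = 91/5 = 18.2

18.2


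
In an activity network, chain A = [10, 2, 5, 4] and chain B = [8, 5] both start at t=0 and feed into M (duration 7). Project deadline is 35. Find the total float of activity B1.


Forward pass: ES(B1) = sum of predecessors on chain B = 0
EF = ES + duration = 0 + 8 = 8
Backward pass: LF(M) = deadline = 35; LS(M) = 35 - 7 = 28
LF(B1) = LS(M) - sum(successors on chain B) = 28 - 5 = 23
LS = LF - duration = 23 - 8 = 15
Total float = LS - ES = 15 - 0 = 15

15


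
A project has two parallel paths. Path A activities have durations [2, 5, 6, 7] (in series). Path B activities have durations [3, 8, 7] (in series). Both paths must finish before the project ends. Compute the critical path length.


Path A total = 2 + 5 + 6 + 7 = 20
Path B total = 3 + 8 + 7 = 18
Critical path = longest path = max(20, 18) = 20

20


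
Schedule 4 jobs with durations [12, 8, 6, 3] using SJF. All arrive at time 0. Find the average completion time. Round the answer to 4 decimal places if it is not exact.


SJF order (ascending): [3, 6, 8, 12]
Completion times:
  Job 1: burst=3, C=3
  Job 2: burst=6, C=9
  Job 3: burst=8, C=17
  Job 4: burst=12, C=29
Average completion = 58/4 = 14.5

14.5


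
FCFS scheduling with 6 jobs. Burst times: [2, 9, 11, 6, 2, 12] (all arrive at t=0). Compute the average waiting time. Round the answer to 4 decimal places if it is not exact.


FCFS order (as given): [2, 9, 11, 6, 2, 12]
Waiting times:
  Job 1: wait = 0
  Job 2: wait = 2
  Job 3: wait = 11
  Job 4: wait = 22
  Job 5: wait = 28
  Job 6: wait = 30
Sum of waiting times = 93
Average waiting time = 93/6 = 15.5

15.5


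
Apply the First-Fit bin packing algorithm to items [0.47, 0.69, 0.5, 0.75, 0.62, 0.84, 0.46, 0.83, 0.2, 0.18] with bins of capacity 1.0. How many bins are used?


Place items sequentially using First-Fit:
  Item 0.47 -> new Bin 1
  Item 0.69 -> new Bin 2
  Item 0.5 -> Bin 1 (now 0.97)
  Item 0.75 -> new Bin 3
  Item 0.62 -> new Bin 4
  Item 0.84 -> new Bin 5
  Item 0.46 -> new Bin 6
  Item 0.83 -> new Bin 7
  Item 0.2 -> Bin 2 (now 0.89)
  Item 0.18 -> Bin 3 (now 0.93)
Total bins used = 7

7


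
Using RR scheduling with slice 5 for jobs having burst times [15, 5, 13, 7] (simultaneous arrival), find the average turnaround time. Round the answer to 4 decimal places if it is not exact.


Time quantum = 5
Execution trace:
  J1 runs 5 units, time = 5
  J2 runs 5 units, time = 10
  J3 runs 5 units, time = 15
  J4 runs 5 units, time = 20
  J1 runs 5 units, time = 25
  J3 runs 5 units, time = 30
  J4 runs 2 units, time = 32
  J1 runs 5 units, time = 37
  J3 runs 3 units, time = 40
Finish times: [37, 10, 40, 32]
Average turnaround = 119/4 = 29.75

29.75


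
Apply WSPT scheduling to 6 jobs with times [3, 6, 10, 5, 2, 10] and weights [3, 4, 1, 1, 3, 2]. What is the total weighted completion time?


Compute p/w ratios and sort ascending (WSPT): [(2, 3), (3, 3), (6, 4), (5, 1), (10, 2), (10, 1)]
Compute weighted completion times:
  Job (p=2,w=3): C=2, w*C=3*2=6
  Job (p=3,w=3): C=5, w*C=3*5=15
  Job (p=6,w=4): C=11, w*C=4*11=44
  Job (p=5,w=1): C=16, w*C=1*16=16
  Job (p=10,w=2): C=26, w*C=2*26=52
  Job (p=10,w=1): C=36, w*C=1*36=36
Total weighted completion time = 169

169


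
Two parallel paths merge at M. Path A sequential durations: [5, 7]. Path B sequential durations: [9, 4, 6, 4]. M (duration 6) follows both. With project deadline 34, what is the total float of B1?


Forward pass: ES(B1) = sum of predecessors on chain B = 0
EF = ES + duration = 0 + 9 = 9
Backward pass: LF(M) = deadline = 34; LS(M) = 34 - 6 = 28
LF(B1) = LS(M) - sum(successors on chain B) = 28 - 14 = 14
LS = LF - duration = 14 - 9 = 5
Total float = LS - ES = 5 - 0 = 5

5


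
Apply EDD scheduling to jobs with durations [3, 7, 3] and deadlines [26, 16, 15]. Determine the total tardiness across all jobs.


Sort by due date (EDD order): [(3, 15), (7, 16), (3, 26)]
Compute completion times and tardiness:
  Job 1: p=3, d=15, C=3, tardiness=max(0,3-15)=0
  Job 2: p=7, d=16, C=10, tardiness=max(0,10-16)=0
  Job 3: p=3, d=26, C=13, tardiness=max(0,13-26)=0
Total tardiness = 0

0


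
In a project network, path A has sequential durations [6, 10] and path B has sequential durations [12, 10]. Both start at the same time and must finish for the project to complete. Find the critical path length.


Path A total = 6 + 10 = 16
Path B total = 12 + 10 = 22
Critical path = longest path = max(16, 22) = 22

22


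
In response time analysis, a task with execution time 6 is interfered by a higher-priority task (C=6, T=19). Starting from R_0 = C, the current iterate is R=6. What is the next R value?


R_next = C + ceil(R_prev / T_hp) * C_hp
ceil(6 / 19) = ceil(0.3158) = 1
Interference = 1 * 6 = 6
R_next = 6 + 6 = 12

12


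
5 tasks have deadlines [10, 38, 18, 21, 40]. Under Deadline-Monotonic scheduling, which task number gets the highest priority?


Sort tasks by relative deadline (ascending):
  Task 1: deadline = 10
  Task 3: deadline = 18
  Task 4: deadline = 21
  Task 2: deadline = 38
  Task 5: deadline = 40
Priority order (highest first): [1, 3, 4, 2, 5]
Highest priority task = 1

1


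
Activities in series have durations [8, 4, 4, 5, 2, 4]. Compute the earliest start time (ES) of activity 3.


Activity 3 starts after activities 1 through 2 complete.
Predecessor durations: [8, 4]
ES = 8 + 4 = 12

12


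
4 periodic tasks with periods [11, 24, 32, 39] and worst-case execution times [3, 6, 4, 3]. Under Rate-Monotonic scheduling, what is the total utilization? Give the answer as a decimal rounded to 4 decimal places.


Compute individual utilizations (exact fractions):
  Task 1: C/T = 3/11 (approx. 0.2727)
  Task 2: C/T = 6/24 = 1/4 (approx. 0.25)
  Task 3: C/T = 4/32 = 1/8 (approx. 0.125)
  Task 4: C/T = 3/39 = 1/13 (approx. 0.0769)
Total utilization U = 3/11 + 1/4 + 1/8 + 1/13 = 829/1144
Rounded to 4 decimal places: U = 0.7247
RM (Liu & Layland) bound for 4 tasks = 0.756828; compare with U = 829/1144 (approx. 0.724650)
U <= bound, so schedulable by RM sufficient condition.

0.7247


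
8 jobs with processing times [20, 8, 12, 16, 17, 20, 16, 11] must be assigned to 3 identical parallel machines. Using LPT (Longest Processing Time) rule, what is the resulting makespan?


Sort jobs in decreasing order (LPT): [20, 20, 17, 16, 16, 12, 11, 8]
Assign each job to the least loaded machine:
  Machine 1: jobs [20, 16], load = 36
  Machine 2: jobs [20, 12, 11], load = 43
  Machine 3: jobs [17, 16, 8], load = 41
Makespan = max load = 43

43


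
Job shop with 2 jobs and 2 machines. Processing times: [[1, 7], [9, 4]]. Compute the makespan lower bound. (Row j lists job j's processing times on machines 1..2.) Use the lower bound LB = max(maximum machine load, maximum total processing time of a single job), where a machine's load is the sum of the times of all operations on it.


Machine loads:
  Machine 1: 1 + 9 = 10
  Machine 2: 7 + 4 = 11
Max machine load = 11
Job totals:
  Job 1: 8
  Job 2: 13
Max job total = 13
Lower bound = max(11, 13) = 13

13


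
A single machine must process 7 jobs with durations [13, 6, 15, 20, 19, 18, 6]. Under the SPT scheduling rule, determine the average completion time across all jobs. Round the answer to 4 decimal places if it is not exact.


Sort jobs by processing time (SPT order): [6, 6, 13, 15, 18, 19, 20]
Compute completion times sequentially:
  Job 1: processing = 6, completes at 6
  Job 2: processing = 6, completes at 12
  Job 3: processing = 13, completes at 25
  Job 4: processing = 15, completes at 40
  Job 5: processing = 18, completes at 58
  Job 6: processing = 19, completes at 77
  Job 7: processing = 20, completes at 97
Sum of completion times = 315
Average completion time = 315/7 = 45.0

45.0


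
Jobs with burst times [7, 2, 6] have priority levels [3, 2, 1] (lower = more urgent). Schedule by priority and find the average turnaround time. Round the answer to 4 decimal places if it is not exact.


Sort by priority (ascending = highest first):
Order: [(1, 6), (2, 2), (3, 7)]
Completion times:
  Priority 1, burst=6, C=6
  Priority 2, burst=2, C=8
  Priority 3, burst=7, C=15
Average turnaround = 29/3 = 9.6667

9.6667


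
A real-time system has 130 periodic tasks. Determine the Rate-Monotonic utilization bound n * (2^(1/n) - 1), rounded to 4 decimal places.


Compute 2^(1/130) = 1.0053461413
Subtract 1: 1.0053461413 - 1 = 0.0053461413
Multiply by n: 130 * 0.0053461413 = 0.6949983690
Round to 4 dp: 0.6950

0.6950


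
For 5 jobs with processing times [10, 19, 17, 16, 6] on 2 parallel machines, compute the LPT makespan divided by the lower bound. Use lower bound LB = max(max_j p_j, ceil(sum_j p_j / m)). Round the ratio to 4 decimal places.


LPT order: [19, 17, 16, 10, 6]
Machine loads after assignment: [35, 33]
LPT makespan = 35
Lower bound = max(max_job, ceil(total/2)) = max(19, 34) = 34
Ratio = 35 / 34 = 1.0294

1.0294


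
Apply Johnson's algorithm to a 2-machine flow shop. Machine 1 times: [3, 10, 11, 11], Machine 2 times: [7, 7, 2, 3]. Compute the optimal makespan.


Apply Johnson's rule:
  Group 1 (a <= b): [(1, 3, 7)]
  Group 2 (a > b): [(2, 10, 7), (4, 11, 3), (3, 11, 2)]
Optimal job order: [1, 2, 4, 3]
Schedule:
  Job 1: M1 done at 3, M2 done at 10
  Job 2: M1 done at 13, M2 done at 20
  Job 4: M1 done at 24, M2 done at 27
  Job 3: M1 done at 35, M2 done at 37
Makespan = 37

37


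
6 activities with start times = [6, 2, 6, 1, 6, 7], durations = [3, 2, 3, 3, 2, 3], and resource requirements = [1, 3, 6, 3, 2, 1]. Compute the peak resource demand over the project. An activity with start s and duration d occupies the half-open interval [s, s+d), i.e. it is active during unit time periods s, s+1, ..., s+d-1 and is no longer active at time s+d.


Each activity i is active on [start_i, start_i + duration_i).
Compute total resource usage per time slot:
  t=0: active resources = [], total = 0
  t=1: active resources = [3], total = 3
  t=2: active resources = [3, 3], total = 6
  t=3: active resources = [3, 3], total = 6
  t=4: active resources = [], total = 0
  t=5: active resources = [], total = 0
  t=6: active resources = [1, 6, 2], total = 9
  t=7: active resources = [1, 6, 2, 1], total = 10
  t=8: active resources = [1, 6, 1], total = 8
  t=9: active resources = [1], total = 1
Peak resource demand = 10

10


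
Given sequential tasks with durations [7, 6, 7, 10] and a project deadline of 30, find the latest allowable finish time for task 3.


LF(activity 3) = deadline - sum of successor durations
Successors: activities 4 through 4 with durations [10]
Sum of successor durations = 10
LF = 30 - 10 = 20

20


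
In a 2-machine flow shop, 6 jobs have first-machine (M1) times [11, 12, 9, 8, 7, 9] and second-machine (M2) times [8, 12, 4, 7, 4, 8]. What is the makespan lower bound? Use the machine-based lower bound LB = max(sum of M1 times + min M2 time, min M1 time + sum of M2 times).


LB1 = sum(M1 times) + min(M2 times) = 56 + 4 = 60
LB2 = min(M1 times) + sum(M2 times) = 7 + 43 = 50
Lower bound = max(LB1, LB2) = max(60, 50) = 60

60


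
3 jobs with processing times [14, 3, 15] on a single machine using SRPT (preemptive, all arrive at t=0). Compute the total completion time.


Since all jobs arrive at t=0, SRPT equals SPT ordering.
SPT order: [3, 14, 15]
Completion times:
  Job 1: p=3, C=3
  Job 2: p=14, C=17
  Job 3: p=15, C=32
Total completion time = 3 + 17 + 32 = 52

52


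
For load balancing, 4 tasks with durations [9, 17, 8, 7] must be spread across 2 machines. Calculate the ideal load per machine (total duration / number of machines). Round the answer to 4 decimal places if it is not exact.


Total processing time = 9 + 17 + 8 + 7 = 41
Number of machines = 2
Ideal balanced load = 41 / 2 = 20.5

20.5


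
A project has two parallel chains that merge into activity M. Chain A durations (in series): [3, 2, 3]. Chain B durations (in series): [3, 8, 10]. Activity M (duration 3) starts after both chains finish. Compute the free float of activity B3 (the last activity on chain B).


ES(B3) = sum of predecessors on chain B = 11
EF(B3) = ES + duration = 11 + 10 = 21
Successor of B3 is M. ES(M) = max(sum(A), sum(B)) = max(8, 21) = 21
Free float = ES(successor) - EF(current) = 21 - 21 = 0

0


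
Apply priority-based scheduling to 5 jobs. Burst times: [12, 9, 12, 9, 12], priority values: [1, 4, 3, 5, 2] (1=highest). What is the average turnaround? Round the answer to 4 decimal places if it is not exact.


Sort by priority (ascending = highest first):
Order: [(1, 12), (2, 12), (3, 12), (4, 9), (5, 9)]
Completion times:
  Priority 1, burst=12, C=12
  Priority 2, burst=12, C=24
  Priority 3, burst=12, C=36
  Priority 4, burst=9, C=45
  Priority 5, burst=9, C=54
Average turnaround = 171/5 = 34.2

34.2


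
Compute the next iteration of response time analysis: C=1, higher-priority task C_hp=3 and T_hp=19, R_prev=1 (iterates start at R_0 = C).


R_next = C + ceil(R_prev / T_hp) * C_hp
ceil(1 / 19) = ceil(0.0526) = 1
Interference = 1 * 3 = 3
R_next = 1 + 3 = 4

4


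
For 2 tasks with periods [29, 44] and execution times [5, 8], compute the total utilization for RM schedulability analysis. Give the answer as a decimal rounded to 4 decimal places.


Compute individual utilizations (exact fractions):
  Task 1: C/T = 5/29 (approx. 0.1724)
  Task 2: C/T = 8/44 = 2/11 (approx. 0.1818)
Total utilization U = 5/29 + 2/11 = 113/319
Rounded to 4 decimal places: U = 0.3542
RM (Liu & Layland) bound for 2 tasks = 0.828427; compare with U = 113/319 (approx. 0.354232)
U <= bound, so schedulable by RM sufficient condition.

0.3542


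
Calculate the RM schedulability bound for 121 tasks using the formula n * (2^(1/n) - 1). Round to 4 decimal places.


Compute 2^(1/121) = 1.0057449283
Subtract 1: 1.0057449283 - 1 = 0.0057449283
Multiply by n: 121 * 0.0057449283 = 0.6951363243
Round to 4 dp: 0.6951

0.6951


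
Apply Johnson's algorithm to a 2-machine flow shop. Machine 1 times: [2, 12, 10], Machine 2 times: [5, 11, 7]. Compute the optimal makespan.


Apply Johnson's rule:
  Group 1 (a <= b): [(1, 2, 5)]
  Group 2 (a > b): [(2, 12, 11), (3, 10, 7)]
Optimal job order: [1, 2, 3]
Schedule:
  Job 1: M1 done at 2, M2 done at 7
  Job 2: M1 done at 14, M2 done at 25
  Job 3: M1 done at 24, M2 done at 32
Makespan = 32

32


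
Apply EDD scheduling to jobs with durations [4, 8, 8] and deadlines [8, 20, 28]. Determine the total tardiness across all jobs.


Sort by due date (EDD order): [(4, 8), (8, 20), (8, 28)]
Compute completion times and tardiness:
  Job 1: p=4, d=8, C=4, tardiness=max(0,4-8)=0
  Job 2: p=8, d=20, C=12, tardiness=max(0,12-20)=0
  Job 3: p=8, d=28, C=20, tardiness=max(0,20-28)=0
Total tardiness = 0

0


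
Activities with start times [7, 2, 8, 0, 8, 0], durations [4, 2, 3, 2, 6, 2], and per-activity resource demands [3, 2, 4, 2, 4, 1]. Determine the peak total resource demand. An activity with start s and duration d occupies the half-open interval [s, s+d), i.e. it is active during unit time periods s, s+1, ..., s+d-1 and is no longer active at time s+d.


Each activity i is active on [start_i, start_i + duration_i).
Compute total resource usage per time slot:
  t=0: active resources = [2, 1], total = 3
  t=1: active resources = [2, 1], total = 3
  t=2: active resources = [2], total = 2
  t=3: active resources = [2], total = 2
  t=4: active resources = [], total = 0
  t=5: active resources = [], total = 0
  t=6: active resources = [], total = 0
  t=7: active resources = [3], total = 3
  t=8: active resources = [3, 4, 4], total = 11
  t=9: active resources = [3, 4, 4], total = 11
  t=10: active resources = [3, 4, 4], total = 11
  t=11: active resources = [4], total = 4
  t=12: active resources = [4], total = 4
  t=13: active resources = [4], total = 4
Peak resource demand = 11

11


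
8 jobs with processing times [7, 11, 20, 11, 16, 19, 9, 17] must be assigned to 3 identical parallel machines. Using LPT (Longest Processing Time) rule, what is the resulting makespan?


Sort jobs in decreasing order (LPT): [20, 19, 17, 16, 11, 11, 9, 7]
Assign each job to the least loaded machine:
  Machine 1: jobs [20, 11, 7], load = 38
  Machine 2: jobs [19, 11, 9], load = 39
  Machine 3: jobs [17, 16], load = 33
Makespan = max load = 39

39


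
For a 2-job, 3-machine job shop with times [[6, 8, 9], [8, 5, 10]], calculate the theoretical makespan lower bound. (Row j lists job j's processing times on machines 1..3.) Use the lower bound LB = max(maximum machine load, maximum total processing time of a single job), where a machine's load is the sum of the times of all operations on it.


Machine loads:
  Machine 1: 6 + 8 = 14
  Machine 2: 8 + 5 = 13
  Machine 3: 9 + 10 = 19
Max machine load = 19
Job totals:
  Job 1: 23
  Job 2: 23
Max job total = 23
Lower bound = max(19, 23) = 23

23


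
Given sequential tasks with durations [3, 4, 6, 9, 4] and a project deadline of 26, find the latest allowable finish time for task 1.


LF(activity 1) = deadline - sum of successor durations
Successors: activities 2 through 5 with durations [4, 6, 9, 4]
Sum of successor durations = 23
LF = 26 - 23 = 3

3


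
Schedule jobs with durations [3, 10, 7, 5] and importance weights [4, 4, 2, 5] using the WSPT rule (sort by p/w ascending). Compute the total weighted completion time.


Compute p/w ratios and sort ascending (WSPT): [(3, 4), (5, 5), (10, 4), (7, 2)]
Compute weighted completion times:
  Job (p=3,w=4): C=3, w*C=4*3=12
  Job (p=5,w=5): C=8, w*C=5*8=40
  Job (p=10,w=4): C=18, w*C=4*18=72
  Job (p=7,w=2): C=25, w*C=2*25=50
Total weighted completion time = 174

174


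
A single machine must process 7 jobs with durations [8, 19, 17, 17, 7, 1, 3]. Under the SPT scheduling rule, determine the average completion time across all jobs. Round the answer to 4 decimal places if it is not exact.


Sort jobs by processing time (SPT order): [1, 3, 7, 8, 17, 17, 19]
Compute completion times sequentially:
  Job 1: processing = 1, completes at 1
  Job 2: processing = 3, completes at 4
  Job 3: processing = 7, completes at 11
  Job 4: processing = 8, completes at 19
  Job 5: processing = 17, completes at 36
  Job 6: processing = 17, completes at 53
  Job 7: processing = 19, completes at 72
Sum of completion times = 196
Average completion time = 196/7 = 28.0

28.0


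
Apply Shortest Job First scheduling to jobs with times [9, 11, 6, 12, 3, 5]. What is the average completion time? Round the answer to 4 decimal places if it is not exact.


SJF order (ascending): [3, 5, 6, 9, 11, 12]
Completion times:
  Job 1: burst=3, C=3
  Job 2: burst=5, C=8
  Job 3: burst=6, C=14
  Job 4: burst=9, C=23
  Job 5: burst=11, C=34
  Job 6: burst=12, C=46
Average completion = 128/6 = 21.3333

21.3333


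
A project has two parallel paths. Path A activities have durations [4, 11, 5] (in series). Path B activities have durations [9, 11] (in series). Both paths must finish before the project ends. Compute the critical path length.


Path A total = 4 + 11 + 5 = 20
Path B total = 9 + 11 = 20
Critical path = longest path = max(20, 20) = 20

20


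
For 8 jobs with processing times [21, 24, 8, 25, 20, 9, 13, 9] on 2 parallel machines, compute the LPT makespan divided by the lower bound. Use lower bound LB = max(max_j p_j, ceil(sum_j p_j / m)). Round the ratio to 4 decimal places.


LPT order: [25, 24, 21, 20, 13, 9, 9, 8]
Machine loads after assignment: [66, 63]
LPT makespan = 66
Lower bound = max(max_job, ceil(total/2)) = max(25, 65) = 65
Ratio = 66 / 65 = 1.0154

1.0154


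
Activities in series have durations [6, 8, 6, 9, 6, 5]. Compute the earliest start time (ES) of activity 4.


Activity 4 starts after activities 1 through 3 complete.
Predecessor durations: [6, 8, 6]
ES = 6 + 8 + 6 = 20

20


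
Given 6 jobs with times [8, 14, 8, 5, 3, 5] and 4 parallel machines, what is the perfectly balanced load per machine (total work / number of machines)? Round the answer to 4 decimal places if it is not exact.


Total processing time = 8 + 14 + 8 + 5 + 3 + 5 = 43
Number of machines = 4
Ideal balanced load = 43 / 4 = 10.75

10.75


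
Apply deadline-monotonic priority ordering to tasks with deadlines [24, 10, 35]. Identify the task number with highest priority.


Sort tasks by relative deadline (ascending):
  Task 2: deadline = 10
  Task 1: deadline = 24
  Task 3: deadline = 35
Priority order (highest first): [2, 1, 3]
Highest priority task = 2

2


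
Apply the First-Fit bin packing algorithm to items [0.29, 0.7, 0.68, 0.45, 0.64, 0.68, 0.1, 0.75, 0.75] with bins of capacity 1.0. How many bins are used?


Place items sequentially using First-Fit:
  Item 0.29 -> new Bin 1
  Item 0.7 -> Bin 1 (now 0.99)
  Item 0.68 -> new Bin 2
  Item 0.45 -> new Bin 3
  Item 0.64 -> new Bin 4
  Item 0.68 -> new Bin 5
  Item 0.1 -> Bin 2 (now 0.78)
  Item 0.75 -> new Bin 6
  Item 0.75 -> new Bin 7
Total bins used = 7

7


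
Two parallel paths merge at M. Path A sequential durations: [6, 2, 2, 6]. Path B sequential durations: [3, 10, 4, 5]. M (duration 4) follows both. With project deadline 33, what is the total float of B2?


Forward pass: ES(B2) = sum of predecessors on chain B = 3
EF = ES + duration = 3 + 10 = 13
Backward pass: LF(M) = deadline = 33; LS(M) = 33 - 4 = 29
LF(B2) = LS(M) - sum(successors on chain B) = 29 - 9 = 20
LS = LF - duration = 20 - 10 = 10
Total float = LS - ES = 10 - 3 = 7

7


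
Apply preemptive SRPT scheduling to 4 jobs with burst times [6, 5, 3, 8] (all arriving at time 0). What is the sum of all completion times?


Since all jobs arrive at t=0, SRPT equals SPT ordering.
SPT order: [3, 5, 6, 8]
Completion times:
  Job 1: p=3, C=3
  Job 2: p=5, C=8
  Job 3: p=6, C=14
  Job 4: p=8, C=22
Total completion time = 3 + 8 + 14 + 22 = 47

47


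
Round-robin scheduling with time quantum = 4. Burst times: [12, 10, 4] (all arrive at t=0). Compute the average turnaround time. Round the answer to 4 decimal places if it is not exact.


Time quantum = 4
Execution trace:
  J1 runs 4 units, time = 4
  J2 runs 4 units, time = 8
  J3 runs 4 units, time = 12
  J1 runs 4 units, time = 16
  J2 runs 4 units, time = 20
  J1 runs 4 units, time = 24
  J2 runs 2 units, time = 26
Finish times: [24, 26, 12]
Average turnaround = 62/3 = 20.6667

20.6667


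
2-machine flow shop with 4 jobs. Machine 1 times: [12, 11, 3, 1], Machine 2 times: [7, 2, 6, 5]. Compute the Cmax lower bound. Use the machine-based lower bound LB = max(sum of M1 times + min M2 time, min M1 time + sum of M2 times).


LB1 = sum(M1 times) + min(M2 times) = 27 + 2 = 29
LB2 = min(M1 times) + sum(M2 times) = 1 + 20 = 21
Lower bound = max(LB1, LB2) = max(29, 21) = 29

29


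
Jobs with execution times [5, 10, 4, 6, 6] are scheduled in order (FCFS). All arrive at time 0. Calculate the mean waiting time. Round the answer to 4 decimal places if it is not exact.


FCFS order (as given): [5, 10, 4, 6, 6]
Waiting times:
  Job 1: wait = 0
  Job 2: wait = 5
  Job 3: wait = 15
  Job 4: wait = 19
  Job 5: wait = 25
Sum of waiting times = 64
Average waiting time = 64/5 = 12.8

12.8


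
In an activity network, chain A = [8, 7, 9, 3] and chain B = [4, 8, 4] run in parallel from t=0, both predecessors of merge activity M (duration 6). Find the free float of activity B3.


ES(B3) = sum of predecessors on chain B = 12
EF(B3) = ES + duration = 12 + 4 = 16
Successor of B3 is M. ES(M) = max(sum(A), sum(B)) = max(27, 16) = 27
Free float = ES(successor) - EF(current) = 27 - 16 = 11

11


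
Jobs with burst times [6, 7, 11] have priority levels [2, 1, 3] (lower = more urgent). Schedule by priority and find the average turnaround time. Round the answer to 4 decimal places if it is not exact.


Sort by priority (ascending = highest first):
Order: [(1, 7), (2, 6), (3, 11)]
Completion times:
  Priority 1, burst=7, C=7
  Priority 2, burst=6, C=13
  Priority 3, burst=11, C=24
Average turnaround = 44/3 = 14.6667

14.6667


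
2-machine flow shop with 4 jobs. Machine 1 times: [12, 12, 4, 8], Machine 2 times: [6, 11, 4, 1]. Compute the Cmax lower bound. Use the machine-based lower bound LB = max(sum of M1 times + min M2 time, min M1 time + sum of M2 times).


LB1 = sum(M1 times) + min(M2 times) = 36 + 1 = 37
LB2 = min(M1 times) + sum(M2 times) = 4 + 22 = 26
Lower bound = max(LB1, LB2) = max(37, 26) = 37

37


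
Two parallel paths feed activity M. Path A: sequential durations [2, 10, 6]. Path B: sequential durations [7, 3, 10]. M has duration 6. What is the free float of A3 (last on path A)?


ES(A3) = sum of predecessors on chain A = 12
EF(A3) = ES + duration = 12 + 6 = 18
Successor of A3 is M. ES(M) = max(sum(A), sum(B)) = max(18, 20) = 20
Free float = ES(successor) - EF(current) = 20 - 18 = 2

2


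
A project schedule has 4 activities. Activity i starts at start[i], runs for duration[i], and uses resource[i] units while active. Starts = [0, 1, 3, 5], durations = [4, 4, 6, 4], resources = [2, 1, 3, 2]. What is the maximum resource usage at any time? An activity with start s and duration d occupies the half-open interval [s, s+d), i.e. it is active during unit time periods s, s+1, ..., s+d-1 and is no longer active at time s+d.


Each activity i is active on [start_i, start_i + duration_i).
Compute total resource usage per time slot:
  t=0: active resources = [2], total = 2
  t=1: active resources = [2, 1], total = 3
  t=2: active resources = [2, 1], total = 3
  t=3: active resources = [2, 1, 3], total = 6
  t=4: active resources = [1, 3], total = 4
  t=5: active resources = [3, 2], total = 5
  t=6: active resources = [3, 2], total = 5
  t=7: active resources = [3, 2], total = 5
  t=8: active resources = [3, 2], total = 5
Peak resource demand = 6

6


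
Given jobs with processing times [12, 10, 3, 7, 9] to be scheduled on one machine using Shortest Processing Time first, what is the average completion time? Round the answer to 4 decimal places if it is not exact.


Sort jobs by processing time (SPT order): [3, 7, 9, 10, 12]
Compute completion times sequentially:
  Job 1: processing = 3, completes at 3
  Job 2: processing = 7, completes at 10
  Job 3: processing = 9, completes at 19
  Job 4: processing = 10, completes at 29
  Job 5: processing = 12, completes at 41
Sum of completion times = 102
Average completion time = 102/5 = 20.4

20.4


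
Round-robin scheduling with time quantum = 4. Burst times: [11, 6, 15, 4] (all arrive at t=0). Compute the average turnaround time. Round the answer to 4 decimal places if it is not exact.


Time quantum = 4
Execution trace:
  J1 runs 4 units, time = 4
  J2 runs 4 units, time = 8
  J3 runs 4 units, time = 12
  J4 runs 4 units, time = 16
  J1 runs 4 units, time = 20
  J2 runs 2 units, time = 22
  J3 runs 4 units, time = 26
  J1 runs 3 units, time = 29
  J3 runs 4 units, time = 33
  J3 runs 3 units, time = 36
Finish times: [29, 22, 36, 16]
Average turnaround = 103/4 = 25.75

25.75


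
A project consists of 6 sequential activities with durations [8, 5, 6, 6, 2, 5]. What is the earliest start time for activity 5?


Activity 5 starts after activities 1 through 4 complete.
Predecessor durations: [8, 5, 6, 6]
ES = 8 + 5 + 6 + 6 = 25

25


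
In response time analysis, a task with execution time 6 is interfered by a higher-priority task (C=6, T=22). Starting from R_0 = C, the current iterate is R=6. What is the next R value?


R_next = C + ceil(R_prev / T_hp) * C_hp
ceil(6 / 22) = ceil(0.2727) = 1
Interference = 1 * 6 = 6
R_next = 6 + 6 = 12

12


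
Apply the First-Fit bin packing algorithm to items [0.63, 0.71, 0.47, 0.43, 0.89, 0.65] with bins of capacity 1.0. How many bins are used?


Place items sequentially using First-Fit:
  Item 0.63 -> new Bin 1
  Item 0.71 -> new Bin 2
  Item 0.47 -> new Bin 3
  Item 0.43 -> Bin 3 (now 0.9)
  Item 0.89 -> new Bin 4
  Item 0.65 -> new Bin 5
Total bins used = 5

5


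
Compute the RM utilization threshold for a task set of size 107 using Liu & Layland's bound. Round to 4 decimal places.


Compute 2^(1/107) = 1.0064990387
Subtract 1: 1.0064990387 - 1 = 0.0064990387
Multiply by n: 107 * 0.0064990387 = 0.6953971409
Round to 4 dp: 0.6954

0.6954


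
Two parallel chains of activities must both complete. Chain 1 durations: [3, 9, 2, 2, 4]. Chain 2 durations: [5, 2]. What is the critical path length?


Path A total = 3 + 9 + 2 + 2 + 4 = 20
Path B total = 5 + 2 = 7
Critical path = longest path = max(20, 7) = 20

20


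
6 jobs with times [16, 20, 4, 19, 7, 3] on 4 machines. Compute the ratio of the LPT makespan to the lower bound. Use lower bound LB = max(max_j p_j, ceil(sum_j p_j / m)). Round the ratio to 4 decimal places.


LPT order: [20, 19, 16, 7, 4, 3]
Machine loads after assignment: [20, 19, 16, 14]
LPT makespan = 20
Lower bound = max(max_job, ceil(total/4)) = max(20, 18) = 20
Ratio = 20 / 20 = 1.0

1.0


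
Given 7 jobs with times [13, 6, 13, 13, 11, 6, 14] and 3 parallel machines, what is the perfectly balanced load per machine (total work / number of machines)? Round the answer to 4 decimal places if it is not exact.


Total processing time = 13 + 6 + 13 + 13 + 11 + 6 + 14 = 76
Number of machines = 3
Ideal balanced load = 76 / 3 = 25.3333

25.3333


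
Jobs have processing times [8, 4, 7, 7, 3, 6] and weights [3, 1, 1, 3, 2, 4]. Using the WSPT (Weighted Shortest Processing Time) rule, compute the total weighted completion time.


Compute p/w ratios and sort ascending (WSPT): [(3, 2), (6, 4), (7, 3), (8, 3), (4, 1), (7, 1)]
Compute weighted completion times:
  Job (p=3,w=2): C=3, w*C=2*3=6
  Job (p=6,w=4): C=9, w*C=4*9=36
  Job (p=7,w=3): C=16, w*C=3*16=48
  Job (p=8,w=3): C=24, w*C=3*24=72
  Job (p=4,w=1): C=28, w*C=1*28=28
  Job (p=7,w=1): C=35, w*C=1*35=35
Total weighted completion time = 225

225
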